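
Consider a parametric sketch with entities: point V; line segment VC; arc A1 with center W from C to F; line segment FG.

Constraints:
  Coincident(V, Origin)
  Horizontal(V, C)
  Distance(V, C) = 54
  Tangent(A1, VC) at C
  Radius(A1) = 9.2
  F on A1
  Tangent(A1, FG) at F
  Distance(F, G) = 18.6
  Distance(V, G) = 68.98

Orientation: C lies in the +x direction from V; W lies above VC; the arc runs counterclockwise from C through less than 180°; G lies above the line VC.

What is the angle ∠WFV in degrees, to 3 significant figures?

8.05°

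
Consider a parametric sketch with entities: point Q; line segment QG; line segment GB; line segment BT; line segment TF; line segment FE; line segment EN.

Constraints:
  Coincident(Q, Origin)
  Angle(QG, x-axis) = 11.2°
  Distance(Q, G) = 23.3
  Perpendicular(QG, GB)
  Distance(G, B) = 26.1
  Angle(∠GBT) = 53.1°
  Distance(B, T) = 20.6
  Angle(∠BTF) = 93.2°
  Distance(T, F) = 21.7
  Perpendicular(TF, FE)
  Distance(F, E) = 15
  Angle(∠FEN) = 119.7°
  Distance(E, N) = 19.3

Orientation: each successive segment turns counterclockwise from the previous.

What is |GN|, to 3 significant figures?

24.2

TF is perpendicular to FE, so FE runs at 44.9°; with |FE| = 15.0, E = (30.0, 10.0). ∠FEN = 119.7° gives EN at 105° from the x-axis; with |EN| = 19.3, N = (24.9, 28.6). Then |GN| = |N − G| = 24.2.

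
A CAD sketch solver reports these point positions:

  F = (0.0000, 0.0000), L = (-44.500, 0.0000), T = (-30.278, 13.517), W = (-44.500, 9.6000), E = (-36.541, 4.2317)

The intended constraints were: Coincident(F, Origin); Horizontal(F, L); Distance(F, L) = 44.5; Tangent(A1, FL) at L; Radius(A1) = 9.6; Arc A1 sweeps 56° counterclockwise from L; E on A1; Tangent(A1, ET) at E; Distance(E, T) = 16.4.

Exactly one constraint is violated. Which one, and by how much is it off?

Distance(E, T) = 16.4 — off by 5.20.

F = (0.00, 0.00) ✓; F.y = 0.00, L.y = 0.00 ✓; |FL| = 44.50 ✓; ∠(WL, LF) = 90.00° ✓; |WL| = 9.600 ✓; bearing(W→E) − bearing(W→L) = 56.00° ✓; |WE| = 9.600 ✓; ∠(WE, ET) = 90.00° ✓; |ET| = 11.20 ✗.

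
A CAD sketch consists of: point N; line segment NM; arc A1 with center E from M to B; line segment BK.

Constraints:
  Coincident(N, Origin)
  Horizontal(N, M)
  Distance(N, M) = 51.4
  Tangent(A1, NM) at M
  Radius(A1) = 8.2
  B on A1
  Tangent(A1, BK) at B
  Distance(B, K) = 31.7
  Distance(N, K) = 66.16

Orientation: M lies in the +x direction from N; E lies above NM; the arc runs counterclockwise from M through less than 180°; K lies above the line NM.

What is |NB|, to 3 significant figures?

60.2

N is at the origin; N and M share the same y with |NM| = 51.4 and M on the +x side, so M = (51.4, 0.00). Since A1 is tangent to NM there, EM ⟂ NM, so E = M + (0, 8.2) = (51.4, 8.20). Since EB ⟂ BK (tangency), |EK| = √(8.2² + 31.7²) = 32.7 regardless of where B sits on A1. So K lies on both circle(N, 66.16) and circle(E, 32.7); the above-NM intersection is K = (52.0, 40.9). B is the foot of the tangent from K: B = (59.4, 10.1).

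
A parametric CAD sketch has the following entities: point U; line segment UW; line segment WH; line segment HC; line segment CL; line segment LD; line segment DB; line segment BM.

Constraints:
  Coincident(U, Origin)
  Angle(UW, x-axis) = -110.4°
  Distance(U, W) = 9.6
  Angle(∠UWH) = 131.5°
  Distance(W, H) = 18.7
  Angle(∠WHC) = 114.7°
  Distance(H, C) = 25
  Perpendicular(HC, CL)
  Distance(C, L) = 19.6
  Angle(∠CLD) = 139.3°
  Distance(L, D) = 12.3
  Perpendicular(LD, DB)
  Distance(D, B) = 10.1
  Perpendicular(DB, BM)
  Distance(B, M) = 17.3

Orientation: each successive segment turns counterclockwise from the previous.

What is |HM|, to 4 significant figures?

22.57

LD ⟂ DB, so DB runs at -135.9°; with |DB| = 10.1, B = (13.44, -2.641). DB is perpendicular to BM, so BM runs at -45.90°; with |BM| = 17.3, M = (25.48, -15.06). Then |HM| = |M − H| = 22.57.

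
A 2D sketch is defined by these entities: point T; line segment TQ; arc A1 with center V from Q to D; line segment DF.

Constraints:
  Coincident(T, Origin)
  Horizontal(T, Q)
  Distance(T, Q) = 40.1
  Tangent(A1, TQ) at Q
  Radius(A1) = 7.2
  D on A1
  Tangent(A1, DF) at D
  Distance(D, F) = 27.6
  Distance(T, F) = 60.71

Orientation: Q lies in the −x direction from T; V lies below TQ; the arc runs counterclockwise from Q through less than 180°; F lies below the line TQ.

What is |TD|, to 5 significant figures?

47.679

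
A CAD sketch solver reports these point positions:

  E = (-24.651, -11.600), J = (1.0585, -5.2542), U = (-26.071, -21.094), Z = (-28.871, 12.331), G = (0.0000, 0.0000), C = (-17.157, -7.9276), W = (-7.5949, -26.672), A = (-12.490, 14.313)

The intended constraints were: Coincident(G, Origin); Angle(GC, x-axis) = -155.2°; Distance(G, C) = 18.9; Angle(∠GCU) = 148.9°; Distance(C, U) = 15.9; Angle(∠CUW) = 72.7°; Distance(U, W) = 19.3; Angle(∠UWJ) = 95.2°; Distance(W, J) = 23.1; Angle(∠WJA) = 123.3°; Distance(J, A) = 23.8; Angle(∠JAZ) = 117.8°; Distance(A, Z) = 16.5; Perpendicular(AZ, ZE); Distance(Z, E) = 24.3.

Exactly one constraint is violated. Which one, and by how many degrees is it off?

Perpendicular(AZ, ZE) — off by 3.10°.

G = (0.00, 0.00) ✓; GC at -155.2° ✓; |GC| = 18.90 ✓; ∠GCU = 148.9° ✓; |CU| = 15.90 ✓; ∠CUW = 72.70° ✓; |UW| = 19.30 ✓; ∠UWJ = 95.20° ✓; |WJ| = 23.10 ✓; ∠WJA = 123.3° ✓; |JA| = 23.80 ✓; ∠JAZ = 117.8° ✓; |AZ| = 16.50 ✓; ∠(AZ, ZE) = 93.10° ✗; |ZE| = 24.30 ✓.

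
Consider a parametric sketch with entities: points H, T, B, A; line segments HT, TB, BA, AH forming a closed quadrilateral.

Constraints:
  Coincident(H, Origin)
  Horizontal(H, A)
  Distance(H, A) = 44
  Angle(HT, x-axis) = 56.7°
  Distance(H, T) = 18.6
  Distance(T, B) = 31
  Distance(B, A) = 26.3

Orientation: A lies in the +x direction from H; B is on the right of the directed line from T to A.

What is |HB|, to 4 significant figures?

25.20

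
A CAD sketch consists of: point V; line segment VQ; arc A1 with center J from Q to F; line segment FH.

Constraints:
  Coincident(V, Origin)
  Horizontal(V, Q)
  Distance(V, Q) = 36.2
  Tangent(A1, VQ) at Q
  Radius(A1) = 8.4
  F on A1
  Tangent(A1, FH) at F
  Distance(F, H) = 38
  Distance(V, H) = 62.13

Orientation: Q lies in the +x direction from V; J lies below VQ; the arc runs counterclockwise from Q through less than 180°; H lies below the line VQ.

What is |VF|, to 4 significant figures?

30.36

Checks: V.y = 0.00, Q.y = 0.00 ✓; |JF| = 8.400 ✓; ∠(JF, FH) = 90.00° ✓; |FH| = 38.00 ✓; |VH| = 62.13 ✓.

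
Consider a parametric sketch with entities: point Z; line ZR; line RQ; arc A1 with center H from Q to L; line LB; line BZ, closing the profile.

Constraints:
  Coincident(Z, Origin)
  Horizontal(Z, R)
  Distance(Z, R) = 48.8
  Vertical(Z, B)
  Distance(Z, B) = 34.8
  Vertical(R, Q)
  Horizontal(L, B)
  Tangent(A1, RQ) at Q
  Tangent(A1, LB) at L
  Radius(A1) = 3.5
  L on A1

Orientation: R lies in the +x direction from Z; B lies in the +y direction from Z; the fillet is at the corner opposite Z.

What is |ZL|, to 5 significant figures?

57.124

Z is at the origin; ZR is horizontal with |ZR| = 48.8 and R on the +x side, so R = (48.800, 0.0000). ZB is vertical with |ZB| = 34.8 and B on the +y side, so B = (0.0000, 34.800). The virtual corner opposite Z is at (48.800, 34.800). The tangent condition forces HQ to be normal to RQ and the tangent condition forces HL to be normal to LB, with radius 3.5, so the center H sits 3.5 in from both sides at H = (45.300, 31.300). That places the tangent points at Q = (48.800, 31.300) on RQ and L = (45.300, 34.800) on LB. Then |ZL| = |L − Z| = 57.124.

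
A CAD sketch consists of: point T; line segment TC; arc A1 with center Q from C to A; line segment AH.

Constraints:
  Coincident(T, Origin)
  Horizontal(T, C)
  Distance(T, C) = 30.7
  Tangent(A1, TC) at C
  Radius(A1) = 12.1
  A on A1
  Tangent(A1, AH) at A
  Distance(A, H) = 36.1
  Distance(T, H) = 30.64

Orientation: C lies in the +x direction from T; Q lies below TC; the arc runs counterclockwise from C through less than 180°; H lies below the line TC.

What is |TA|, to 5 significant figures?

22.132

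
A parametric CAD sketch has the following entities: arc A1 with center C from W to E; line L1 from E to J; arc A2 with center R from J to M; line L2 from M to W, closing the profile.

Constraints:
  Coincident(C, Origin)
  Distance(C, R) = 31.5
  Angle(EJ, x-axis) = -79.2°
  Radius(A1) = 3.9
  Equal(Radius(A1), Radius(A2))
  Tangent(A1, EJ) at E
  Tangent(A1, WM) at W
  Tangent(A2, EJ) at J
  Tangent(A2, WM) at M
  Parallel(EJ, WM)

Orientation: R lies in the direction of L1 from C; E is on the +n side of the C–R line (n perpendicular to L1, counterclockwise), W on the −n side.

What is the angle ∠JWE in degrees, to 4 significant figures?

76.09°

The slot axis is L1's direction at -79.2°, so u = (cos -79.2°, sin -79.2°) = (0.1874, -0.9823) and n = (−sin -79.2°, cos -79.2°) = (0.9823, 0.1874). C is at the origin and R lies 31.5 along u from C, so R = 31.5·u = (5.903, -30.94). Tangency of A1 to both parallel lines with radius 3.9 puts E and W at C ± 3.9·n: E = (3.831, 0.7308), W = (-3.831, -0.7308). Equal radii place J and M the same way about R: J = R + 3.9·n = (9.733, -30.21), M = R − 3.9·n = (2.072, -31.67). Then cos ∠JWE = WJ·WE / (|WJ||WE|), giving 76.09°.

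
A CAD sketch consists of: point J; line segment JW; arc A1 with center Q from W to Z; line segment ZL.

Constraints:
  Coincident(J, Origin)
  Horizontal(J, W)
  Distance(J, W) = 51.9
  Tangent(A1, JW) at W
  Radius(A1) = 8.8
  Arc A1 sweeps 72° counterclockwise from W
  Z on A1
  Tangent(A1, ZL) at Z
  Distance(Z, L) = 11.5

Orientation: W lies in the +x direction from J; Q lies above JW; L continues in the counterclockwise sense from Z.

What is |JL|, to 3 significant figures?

66.1

J is at the origin; J and W share the same y with |JW| = 51.9 and W on the +x side, so W = (51.9, 0.00). A1 meets JW tangentially, so QW is at right angles to JW, so Q = W + (0, 8.8) = (51.9, 8.80). On A1, W sits at bearing -90° from Q; a 72° counterclockwise sweep puts Z at bearing -18°, so Z = Q + 8.8·(cos -18°, sin -18°) = (60.3, 6.08). Tangency of A1 to ZL means the radius QZ is perpendicular to ZL, so ZL runs along (−sin -18°, cos -18°); with |ZL| = 11.5, L = (63.8, 17.0). Then |JL| = |L − J| = 66.1.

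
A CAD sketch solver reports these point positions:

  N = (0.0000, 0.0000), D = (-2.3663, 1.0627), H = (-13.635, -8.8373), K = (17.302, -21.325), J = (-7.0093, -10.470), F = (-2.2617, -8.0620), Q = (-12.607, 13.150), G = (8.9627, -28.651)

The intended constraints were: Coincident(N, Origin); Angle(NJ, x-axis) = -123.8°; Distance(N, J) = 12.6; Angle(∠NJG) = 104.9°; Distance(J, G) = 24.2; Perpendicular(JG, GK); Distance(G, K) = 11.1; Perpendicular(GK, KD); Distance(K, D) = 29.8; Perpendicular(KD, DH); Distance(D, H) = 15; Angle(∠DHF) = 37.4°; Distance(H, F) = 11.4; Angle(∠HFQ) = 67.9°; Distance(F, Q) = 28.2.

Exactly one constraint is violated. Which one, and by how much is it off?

Distance(F, Q) = 28.2 — off by 4.60.

N = (0.00, 0.00) ✓; NJ at -123.8° ✓; |NJ| = 12.60 ✓; ∠NJG = 104.9° ✓; |JG| = 24.20 ✓; ∠(JG, GK) = 90.00° ✓; |GK| = 11.10 ✓; ∠(GK, KD) = 90.00° ✓; |KD| = 29.80 ✓; ∠(KD, DH) = 90.00° ✓; |DH| = 15.00 ✓; ∠DHF = 37.40° ✓; |HF| = 11.40 ✓; ∠HFQ = 67.90° ✓; |FQ| = 23.60 ✗.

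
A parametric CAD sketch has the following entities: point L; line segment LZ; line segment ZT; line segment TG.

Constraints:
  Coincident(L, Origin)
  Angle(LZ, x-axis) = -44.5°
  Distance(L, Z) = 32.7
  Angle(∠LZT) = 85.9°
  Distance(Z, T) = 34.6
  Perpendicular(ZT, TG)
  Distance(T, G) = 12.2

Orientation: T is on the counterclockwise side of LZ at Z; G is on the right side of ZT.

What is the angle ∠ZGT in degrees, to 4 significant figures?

70.58°

L is at the origin; LZ runs at -44.5° with length 32.7, so Z = 32.7·(cos -44.5°, sin -44.5°) = (23.32, -22.92). ∠LZT = 85.9°, so ZT runs at -44.5° + (180° − 85.9°) = 49.60° from the x-axis; with |ZT| = 34.6, T = Z + 34.6·(cos 49.60°, sin 49.60°) = (45.75, 3.429). The perpendicularity gives TG at right angles to ZT; with |TG| = 12.2 on the right of ZT, G = T + 12.2·(0.7615, -0.6481) = (55.04, -4.478). Then cos ∠ZGT = GZ·GT / (|GZ||GT|), giving 70.58°.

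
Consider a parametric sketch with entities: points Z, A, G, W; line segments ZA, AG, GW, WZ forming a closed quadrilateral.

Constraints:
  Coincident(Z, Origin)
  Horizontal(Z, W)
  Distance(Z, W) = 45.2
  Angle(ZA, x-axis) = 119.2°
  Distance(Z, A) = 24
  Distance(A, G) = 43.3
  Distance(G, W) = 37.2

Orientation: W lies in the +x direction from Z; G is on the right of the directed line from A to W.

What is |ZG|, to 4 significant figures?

19.38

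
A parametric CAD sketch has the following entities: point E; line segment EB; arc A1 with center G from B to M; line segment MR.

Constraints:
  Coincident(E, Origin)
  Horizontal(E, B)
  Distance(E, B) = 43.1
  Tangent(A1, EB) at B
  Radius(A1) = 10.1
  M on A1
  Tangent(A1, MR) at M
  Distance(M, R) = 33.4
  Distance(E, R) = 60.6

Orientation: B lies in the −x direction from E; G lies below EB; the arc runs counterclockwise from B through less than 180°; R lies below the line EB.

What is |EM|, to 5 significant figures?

54.295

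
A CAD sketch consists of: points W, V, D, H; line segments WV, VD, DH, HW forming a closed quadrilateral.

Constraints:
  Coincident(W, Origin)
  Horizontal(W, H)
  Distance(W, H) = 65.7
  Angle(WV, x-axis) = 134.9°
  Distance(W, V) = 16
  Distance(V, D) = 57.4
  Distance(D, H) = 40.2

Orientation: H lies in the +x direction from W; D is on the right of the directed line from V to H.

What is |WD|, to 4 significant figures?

41.55

Checks: |WH| = 65.70 ✓; |WV| = 16.00 ✓; |VD| = 57.40 ✓; |DH| = 40.20 ✓.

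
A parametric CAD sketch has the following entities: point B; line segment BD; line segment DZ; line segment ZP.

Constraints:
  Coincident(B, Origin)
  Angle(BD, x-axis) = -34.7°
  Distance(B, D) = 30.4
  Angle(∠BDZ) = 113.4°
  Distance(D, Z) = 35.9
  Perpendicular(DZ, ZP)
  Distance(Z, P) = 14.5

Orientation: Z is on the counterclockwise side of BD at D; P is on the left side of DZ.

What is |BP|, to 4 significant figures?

49.81

∠BDZ = 113.4°, so DZ runs at -34.7° + (180° − 113.4°) = 31.90° from the x-axis; with |DZ| = 35.9, Z = D + 35.9·(cos 31.90°, sin 31.90°) = (55.47, 1.665). DZ is perpendicular to ZP; with |ZP| = 14.5 on the left of DZ, P = Z + 14.5·(-0.5284, 0.8490) = (47.81, 13.97). Then |BP| = |P − B| = 49.81.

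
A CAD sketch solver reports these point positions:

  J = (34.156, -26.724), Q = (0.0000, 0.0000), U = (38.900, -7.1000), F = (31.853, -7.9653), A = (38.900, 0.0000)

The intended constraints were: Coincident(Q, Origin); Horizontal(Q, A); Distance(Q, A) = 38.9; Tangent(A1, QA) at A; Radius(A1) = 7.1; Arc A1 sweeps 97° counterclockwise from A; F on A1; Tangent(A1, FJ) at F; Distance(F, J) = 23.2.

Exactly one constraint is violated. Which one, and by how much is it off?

Distance(F, J) = 23.2 — off by 4.30.

Q = (0.00, 0.00) ✓; Q.y = 0.00, A.y = 0.00 ✓; |QA| = 38.90 ✓; ∠(UA, AQ) = 90.00° ✓; |UA| = 7.100 ✓; bearing(U→F) − bearing(U→A) = 97.00° ✓; |UF| = 7.100 ✓; ∠(UF, FJ) = 90.00° ✓; |FJ| = 18.90 ✗.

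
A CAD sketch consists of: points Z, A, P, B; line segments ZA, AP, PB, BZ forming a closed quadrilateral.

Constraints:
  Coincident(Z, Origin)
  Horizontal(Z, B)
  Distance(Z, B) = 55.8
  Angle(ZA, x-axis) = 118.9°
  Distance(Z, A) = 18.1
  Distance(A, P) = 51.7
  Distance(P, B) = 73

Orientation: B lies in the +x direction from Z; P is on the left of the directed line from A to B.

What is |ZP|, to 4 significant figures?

63.28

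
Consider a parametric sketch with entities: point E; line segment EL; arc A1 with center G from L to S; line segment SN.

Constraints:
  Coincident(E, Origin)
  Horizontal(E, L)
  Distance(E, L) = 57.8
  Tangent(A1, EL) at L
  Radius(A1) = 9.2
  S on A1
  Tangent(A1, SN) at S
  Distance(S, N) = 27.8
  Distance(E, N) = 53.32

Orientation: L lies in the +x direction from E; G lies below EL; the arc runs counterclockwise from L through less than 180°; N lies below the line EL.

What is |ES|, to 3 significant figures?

49.4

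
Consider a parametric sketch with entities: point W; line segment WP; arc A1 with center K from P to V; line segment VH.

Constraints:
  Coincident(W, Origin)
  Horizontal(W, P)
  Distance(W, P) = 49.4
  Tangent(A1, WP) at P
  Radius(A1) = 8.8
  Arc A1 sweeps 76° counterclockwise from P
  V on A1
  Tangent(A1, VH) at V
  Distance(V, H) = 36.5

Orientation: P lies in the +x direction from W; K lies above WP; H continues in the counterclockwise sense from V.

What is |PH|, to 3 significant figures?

45.5

W is at the origin; W and P share the same y with |WP| = 49.4 and P on the +x side, so P = (49.4, 0.00). The tangent condition forces KP to be normal to WP, so K = P + (0, 8.8) = (49.4, 8.80). On A1, P sits at bearing -90° from K; a 76° counterclockwise sweep puts V at bearing -14°, so V = K + 8.8·(cos -14°, sin -14°) = (57.9, 6.67). The tangent condition forces KV to be normal to VH, so VH runs along (−sin -14°, cos -14°); with |VH| = 36.5, H = (66.8, 42.1). Then |PH| = |H − P| = 45.5.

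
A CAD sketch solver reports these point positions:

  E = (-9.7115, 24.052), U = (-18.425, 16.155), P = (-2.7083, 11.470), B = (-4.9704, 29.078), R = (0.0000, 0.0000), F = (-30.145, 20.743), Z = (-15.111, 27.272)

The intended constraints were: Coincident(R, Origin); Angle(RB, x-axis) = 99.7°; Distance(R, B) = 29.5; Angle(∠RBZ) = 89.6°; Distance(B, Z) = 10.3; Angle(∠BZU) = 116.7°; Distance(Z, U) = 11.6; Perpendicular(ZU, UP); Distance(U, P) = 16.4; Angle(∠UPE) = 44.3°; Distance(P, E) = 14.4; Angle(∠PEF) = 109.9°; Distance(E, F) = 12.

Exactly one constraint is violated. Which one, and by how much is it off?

Distance(E, F) = 12 — off by 8.70.

R = (0.00, 0.00) ✓; RB at 99.70° ✓; |RB| = 29.50 ✓; ∠RBZ = 89.60° ✓; |BZ| = 10.30 ✓; ∠BZU = 116.7° ✓; |ZU| = 11.60 ✓; ∠(ZU, UP) = 90.00° ✓; |UP| = 16.40 ✓; ∠UPE = 44.30° ✓; |PE| = 14.40 ✓; ∠PEF = 109.9° ✓; |EF| = 20.70 ✗.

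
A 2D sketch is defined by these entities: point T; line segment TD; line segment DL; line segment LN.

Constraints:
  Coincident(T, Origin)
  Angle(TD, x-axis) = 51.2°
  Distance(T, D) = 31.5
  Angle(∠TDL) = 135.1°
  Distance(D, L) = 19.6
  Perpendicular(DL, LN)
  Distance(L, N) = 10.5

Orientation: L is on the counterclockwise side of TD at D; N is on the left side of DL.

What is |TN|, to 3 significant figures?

43.5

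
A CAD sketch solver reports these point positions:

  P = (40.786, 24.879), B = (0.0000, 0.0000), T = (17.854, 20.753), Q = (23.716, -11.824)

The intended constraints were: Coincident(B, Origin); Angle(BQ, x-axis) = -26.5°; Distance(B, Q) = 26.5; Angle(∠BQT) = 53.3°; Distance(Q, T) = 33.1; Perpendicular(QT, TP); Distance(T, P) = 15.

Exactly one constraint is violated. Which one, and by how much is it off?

Distance(T, P) = 15 — off by 8.30.

B = (0.00, 0.00) ✓; BQ at -26.50° ✓; |BQ| = 26.50 ✓; ∠BQT = 53.30° ✓; |QT| = 33.10 ✓; ∠(QT, TP) = 90.00° ✓; |TP| = 23.30 ✗.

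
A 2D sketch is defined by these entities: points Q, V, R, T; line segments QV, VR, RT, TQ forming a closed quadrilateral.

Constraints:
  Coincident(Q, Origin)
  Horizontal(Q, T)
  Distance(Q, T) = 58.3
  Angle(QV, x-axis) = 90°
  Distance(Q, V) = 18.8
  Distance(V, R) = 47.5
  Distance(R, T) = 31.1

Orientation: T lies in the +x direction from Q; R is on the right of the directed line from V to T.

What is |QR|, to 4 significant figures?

35.86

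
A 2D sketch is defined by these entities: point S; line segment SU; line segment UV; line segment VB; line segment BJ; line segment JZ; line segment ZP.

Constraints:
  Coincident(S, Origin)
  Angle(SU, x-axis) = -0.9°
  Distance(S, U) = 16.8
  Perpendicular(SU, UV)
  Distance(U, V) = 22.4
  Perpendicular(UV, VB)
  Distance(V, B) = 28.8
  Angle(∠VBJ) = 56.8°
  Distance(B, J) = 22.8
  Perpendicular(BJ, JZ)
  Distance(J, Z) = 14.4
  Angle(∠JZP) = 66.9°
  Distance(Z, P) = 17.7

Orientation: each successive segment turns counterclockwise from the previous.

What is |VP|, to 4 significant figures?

19.04

The perpendicularity gives JZ at right angles to BJ, so JZ runs at 32.30°; with |JZ| = 14.4, Z = (12.71, 11.01). ∠JZP = 66.9° gives ZP at 145.4° from the x-axis; with |ZP| = 17.7, P = (-1.861, 21.06). Then |VP| = |P − V| = 19.04.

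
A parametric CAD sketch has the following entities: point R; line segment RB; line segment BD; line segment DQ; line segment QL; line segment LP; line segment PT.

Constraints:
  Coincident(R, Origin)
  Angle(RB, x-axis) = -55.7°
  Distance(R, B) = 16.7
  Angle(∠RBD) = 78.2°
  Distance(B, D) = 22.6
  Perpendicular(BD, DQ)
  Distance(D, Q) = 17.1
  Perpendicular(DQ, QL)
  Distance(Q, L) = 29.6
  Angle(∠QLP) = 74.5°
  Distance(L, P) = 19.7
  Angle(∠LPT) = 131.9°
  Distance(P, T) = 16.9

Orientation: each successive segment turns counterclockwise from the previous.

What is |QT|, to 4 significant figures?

28.05

∠QLP = 74.5° gives LP at -28.40° from the x-axis; with |LP| = 19.7, P = (9.565, -16.35). ∠LPT = 131.9° gives PT at 19.70° from the x-axis; with |PT| = 16.9, T = (25.48, -10.66). Then |QT| = |T − Q| = 28.05.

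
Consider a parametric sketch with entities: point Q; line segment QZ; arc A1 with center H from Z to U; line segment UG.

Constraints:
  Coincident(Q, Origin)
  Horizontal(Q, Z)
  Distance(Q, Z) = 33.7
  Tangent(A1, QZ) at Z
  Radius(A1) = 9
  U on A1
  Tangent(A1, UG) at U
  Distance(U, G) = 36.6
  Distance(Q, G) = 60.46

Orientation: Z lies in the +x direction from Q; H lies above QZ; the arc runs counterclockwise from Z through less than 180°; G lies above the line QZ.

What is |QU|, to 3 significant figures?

43.8

Checks: |HU| = 9.000 ✓; ∠(HU, UG) = 90.00° ✓; |UG| = 36.60 ✓; |QG| = 60.46 ✓.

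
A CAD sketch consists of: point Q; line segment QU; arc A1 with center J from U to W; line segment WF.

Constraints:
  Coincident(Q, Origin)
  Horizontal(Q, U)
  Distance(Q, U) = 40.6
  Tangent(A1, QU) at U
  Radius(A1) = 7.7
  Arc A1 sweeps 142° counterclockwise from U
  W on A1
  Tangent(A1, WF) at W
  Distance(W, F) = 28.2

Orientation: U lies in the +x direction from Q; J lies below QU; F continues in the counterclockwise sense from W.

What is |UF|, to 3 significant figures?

35.7

On A1, U sits at bearing 90° from J; a 142° counterclockwise sweep puts W at bearing 232°, so W = J + 7.7·(cos 232°, sin 232°) = (35.9, -13.8). Tangency of A1 to WF means the radius JW is perpendicular to WF, so WF runs along (−sin 232°, cos 232°); with |WF| = 28.2, F = (58.1, -31.1). Then |UF| = |F − U| = 35.7.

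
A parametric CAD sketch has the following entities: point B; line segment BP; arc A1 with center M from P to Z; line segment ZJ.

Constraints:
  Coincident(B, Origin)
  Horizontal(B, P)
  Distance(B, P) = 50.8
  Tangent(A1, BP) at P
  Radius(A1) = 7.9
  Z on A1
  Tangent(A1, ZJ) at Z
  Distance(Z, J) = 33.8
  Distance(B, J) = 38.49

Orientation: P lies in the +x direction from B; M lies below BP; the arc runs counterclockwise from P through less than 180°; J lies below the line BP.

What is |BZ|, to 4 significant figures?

44.62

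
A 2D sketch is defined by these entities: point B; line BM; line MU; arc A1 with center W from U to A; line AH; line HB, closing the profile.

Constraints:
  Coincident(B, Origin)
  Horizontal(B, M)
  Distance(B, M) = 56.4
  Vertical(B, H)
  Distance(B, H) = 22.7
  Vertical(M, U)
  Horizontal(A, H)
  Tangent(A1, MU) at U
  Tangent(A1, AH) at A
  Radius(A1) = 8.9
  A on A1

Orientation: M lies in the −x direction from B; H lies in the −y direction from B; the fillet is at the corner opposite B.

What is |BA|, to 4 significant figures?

52.65

B is at the origin; B and M share the same y with |BM| = 56.4 and M on the −x side, so M = (-56.40, 0.000). BH is vertical with |BH| = 22.7 and H on the −y side, so H = (0.000, -22.70). The virtual corner opposite B is at (-56.40, -22.70). The tangent condition forces WU to be normal to MU and tangency of A1 to AH means the radius WA is perpendicular to AH, with radius 8.9, so the center W sits 8.9 in from both sides at W = (-47.50, -13.80). That places the tangent points at U = (-56.40, -13.80) on MU and A = (-47.50, -22.70) on AH. Then |BA| = |A − B| = 52.65.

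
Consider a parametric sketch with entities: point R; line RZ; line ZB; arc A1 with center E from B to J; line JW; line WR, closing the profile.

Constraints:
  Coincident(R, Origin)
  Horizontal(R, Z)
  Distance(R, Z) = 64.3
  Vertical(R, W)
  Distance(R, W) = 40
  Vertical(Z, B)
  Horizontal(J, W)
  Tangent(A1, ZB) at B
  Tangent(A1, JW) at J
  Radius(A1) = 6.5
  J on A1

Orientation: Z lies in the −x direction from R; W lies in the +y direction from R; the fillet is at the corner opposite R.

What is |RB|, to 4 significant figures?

72.50

The virtual corner opposite R is at (-64.30, 40.00). The tangent condition forces EB to be normal to ZB and A1 meets JW tangentially, so EJ is at right angles to JW, with radius 6.5, so the center E sits 6.5 in from both sides at E = (-57.80, 33.50). That places the tangent points at B = (-64.30, 33.50) on ZB and J = (-57.80, 40.00) on JW. Then |RB| = |B − R| = 72.50.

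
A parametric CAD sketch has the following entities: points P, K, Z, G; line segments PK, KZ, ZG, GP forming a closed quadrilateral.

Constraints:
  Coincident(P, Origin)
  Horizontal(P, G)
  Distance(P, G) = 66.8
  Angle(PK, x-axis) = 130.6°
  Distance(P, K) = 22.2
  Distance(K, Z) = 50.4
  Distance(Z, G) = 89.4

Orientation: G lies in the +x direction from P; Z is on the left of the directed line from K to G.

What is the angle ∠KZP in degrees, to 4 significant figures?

17.91°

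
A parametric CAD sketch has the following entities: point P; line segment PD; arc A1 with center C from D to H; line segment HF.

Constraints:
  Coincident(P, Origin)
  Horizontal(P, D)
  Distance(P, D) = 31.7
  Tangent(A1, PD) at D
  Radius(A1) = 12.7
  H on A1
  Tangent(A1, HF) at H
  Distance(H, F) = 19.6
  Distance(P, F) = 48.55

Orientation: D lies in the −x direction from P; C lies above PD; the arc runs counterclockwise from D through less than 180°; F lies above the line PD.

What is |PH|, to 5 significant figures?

29.200

Checks: P.y = 0.00, D.y = 0.00 ✓; |CH| = 12.70 ✓; ∠(CH, HF) = 90.00° ✓; |HF| = 19.60 ✓; |PF| = 48.55 ✓.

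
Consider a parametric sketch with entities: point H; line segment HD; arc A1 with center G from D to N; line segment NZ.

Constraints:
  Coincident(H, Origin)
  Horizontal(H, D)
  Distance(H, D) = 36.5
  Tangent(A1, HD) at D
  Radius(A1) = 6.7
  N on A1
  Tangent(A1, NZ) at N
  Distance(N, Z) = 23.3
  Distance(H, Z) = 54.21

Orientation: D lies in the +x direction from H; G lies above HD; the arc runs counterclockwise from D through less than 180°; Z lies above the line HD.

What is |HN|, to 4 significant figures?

43.57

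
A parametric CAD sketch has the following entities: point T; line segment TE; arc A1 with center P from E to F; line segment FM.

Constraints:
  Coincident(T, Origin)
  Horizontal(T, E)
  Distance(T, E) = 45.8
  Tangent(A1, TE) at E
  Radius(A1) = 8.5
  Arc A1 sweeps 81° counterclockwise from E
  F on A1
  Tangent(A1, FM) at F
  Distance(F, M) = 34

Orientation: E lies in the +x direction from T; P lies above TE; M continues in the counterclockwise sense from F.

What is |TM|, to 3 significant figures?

72.1

T is at the origin; T and E share the same y with |TE| = 45.8 and E on the +x side, so E = (45.8, 0.00). Tangency of A1 to TE means the radius PE is perpendicular to TE, so P = E + (0, 8.5) = (45.8, 8.50). On A1, E sits at bearing -90° from P; an 81° counterclockwise sweep puts F at bearing -9°, so F = P + 8.5·(cos -9°, sin -9°) = (54.2, 7.17). A1 meets FM tangentially, so PF is at right angles to FM, so FM runs along (−sin -9°, cos -9°); with |FM| = 34.0, M = (59.5, 40.8). Then |TM| = |M − T| = 72.1.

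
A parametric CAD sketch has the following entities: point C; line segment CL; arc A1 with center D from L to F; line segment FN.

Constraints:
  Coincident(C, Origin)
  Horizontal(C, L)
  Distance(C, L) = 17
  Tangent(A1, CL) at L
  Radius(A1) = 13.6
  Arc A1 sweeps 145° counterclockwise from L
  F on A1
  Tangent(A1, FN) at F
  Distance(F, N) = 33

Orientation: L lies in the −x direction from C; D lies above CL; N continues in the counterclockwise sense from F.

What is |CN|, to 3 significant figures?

56.7

C is at the origin; CL is horizontal with |CL| = 17.0 and L on the −x side, so L = (-17.0, 0.00). Since A1 is tangent to CL there, DL ⟂ CL, so D = L + (0, 13.6) = (-17.0, 13.6). On A1, L sits at bearing -90° from D; a 145° counterclockwise sweep puts F at bearing 55°, so F = D + 13.6·(cos 55°, sin 55°) = (-9.20, 24.7). Since A1 is tangent to FN there, DF ⟂ FN, so FN runs along (−sin 55°, cos 55°); with |FN| = 33.0, N = (-36.2, 43.7). Then |CN| = |N − C| = 56.7.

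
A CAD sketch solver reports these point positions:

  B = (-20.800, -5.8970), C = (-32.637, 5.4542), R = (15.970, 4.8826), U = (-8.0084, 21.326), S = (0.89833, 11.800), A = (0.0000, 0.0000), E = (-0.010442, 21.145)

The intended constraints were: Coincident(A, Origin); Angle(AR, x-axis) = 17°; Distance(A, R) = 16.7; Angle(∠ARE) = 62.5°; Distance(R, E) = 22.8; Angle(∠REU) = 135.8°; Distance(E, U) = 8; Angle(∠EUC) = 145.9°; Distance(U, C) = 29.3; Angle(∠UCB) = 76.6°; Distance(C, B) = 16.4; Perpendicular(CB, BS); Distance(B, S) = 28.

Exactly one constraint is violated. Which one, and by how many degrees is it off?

Perpendicular(CB, BS) — off by 7.00°.

A = (0.00, 0.00) ✓; AR at 17.00° ✓; |AR| = 16.70 ✓; ∠ARE = 62.50° ✓; |RE| = 22.80 ✓; ∠REU = 135.8° ✓; |EU| = 8.000 ✓; ∠EUC = 145.9° ✓; |UC| = 29.30 ✓; ∠UCB = 76.60° ✓; |CB| = 16.40 ✓; ∠(CB, BS) = 83.00° ✗; |BS| = 28.00 ✓.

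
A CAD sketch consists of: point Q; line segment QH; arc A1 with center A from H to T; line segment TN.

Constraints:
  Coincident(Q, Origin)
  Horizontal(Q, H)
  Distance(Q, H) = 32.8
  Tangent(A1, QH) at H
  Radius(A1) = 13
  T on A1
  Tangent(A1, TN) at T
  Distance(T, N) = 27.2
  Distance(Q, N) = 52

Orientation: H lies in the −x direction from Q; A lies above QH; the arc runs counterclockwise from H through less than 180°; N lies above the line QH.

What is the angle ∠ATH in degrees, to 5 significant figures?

35.541°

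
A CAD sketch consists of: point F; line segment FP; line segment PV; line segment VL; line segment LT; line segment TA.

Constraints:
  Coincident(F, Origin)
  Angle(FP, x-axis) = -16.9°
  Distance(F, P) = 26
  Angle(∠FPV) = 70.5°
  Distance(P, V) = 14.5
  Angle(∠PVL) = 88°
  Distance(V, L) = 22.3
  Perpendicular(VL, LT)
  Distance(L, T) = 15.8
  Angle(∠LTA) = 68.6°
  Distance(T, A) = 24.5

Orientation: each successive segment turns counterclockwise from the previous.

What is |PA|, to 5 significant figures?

7.6981

F is at the origin; FP runs at -16.9° with length 26.0, so P = (24.877, -7.5583). ∠FPV = 70.5° gives PV at 92.600° from the x-axis; with |PV| = 14.5, V = (24.219, 6.9268). ∠PVL = 88.0° gives VL at -175.40° from the x-axis; with |VL| = 22.3, L = (1.9912, 5.1384). VL is perpendicular to LT, so LT runs at -85.400°; with |LT| = 15.8, T = (3.2584, -10.611). ∠LTA = 68.6° gives TA at 26.000° from the x-axis; with |TA| = 24.5, A = (25.279, 0.12937). Then |PA| = |A − P| = 7.6981.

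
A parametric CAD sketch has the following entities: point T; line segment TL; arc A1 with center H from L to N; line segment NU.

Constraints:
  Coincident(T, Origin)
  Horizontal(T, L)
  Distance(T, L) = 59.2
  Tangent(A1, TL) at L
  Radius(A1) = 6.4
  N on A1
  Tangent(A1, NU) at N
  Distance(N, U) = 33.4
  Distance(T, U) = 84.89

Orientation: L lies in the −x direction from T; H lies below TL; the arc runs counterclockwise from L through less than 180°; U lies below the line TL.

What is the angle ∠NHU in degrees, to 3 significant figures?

79.2°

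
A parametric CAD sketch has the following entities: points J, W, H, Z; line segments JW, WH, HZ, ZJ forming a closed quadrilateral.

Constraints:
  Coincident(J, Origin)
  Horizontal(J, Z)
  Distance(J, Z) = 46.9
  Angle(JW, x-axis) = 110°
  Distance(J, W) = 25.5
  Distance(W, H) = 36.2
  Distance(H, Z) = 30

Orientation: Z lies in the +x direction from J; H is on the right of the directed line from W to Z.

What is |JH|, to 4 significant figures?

17.01

Checks: J.y = 0.00, Z.y = 0.00 ✓; |WH| = 36.20 ✓; |HZ| = 30.00 ✓.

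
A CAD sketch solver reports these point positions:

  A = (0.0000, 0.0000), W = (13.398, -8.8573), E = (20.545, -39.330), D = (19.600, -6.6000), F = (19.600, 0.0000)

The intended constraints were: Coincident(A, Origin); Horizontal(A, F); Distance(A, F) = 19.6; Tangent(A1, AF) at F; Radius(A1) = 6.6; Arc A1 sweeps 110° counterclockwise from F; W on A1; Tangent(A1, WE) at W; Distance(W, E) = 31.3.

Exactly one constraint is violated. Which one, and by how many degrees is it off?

Tangent(A1, WE) at W — off by 6.80°.

A = (0.00, 0.00) ✓; A.y = 0.00, F.y = 0.00 ✓; |AF| = 19.60 ✓; ∠(DF, FA) = 90.00° ✓; |DF| = 6.600 ✓; bearing(D→W) − bearing(D→F) = 110.0° ✓; |DW| = 6.600 ✓; ∠(DW, WE) = 96.80° ✗; |WE| = 31.30 ✓.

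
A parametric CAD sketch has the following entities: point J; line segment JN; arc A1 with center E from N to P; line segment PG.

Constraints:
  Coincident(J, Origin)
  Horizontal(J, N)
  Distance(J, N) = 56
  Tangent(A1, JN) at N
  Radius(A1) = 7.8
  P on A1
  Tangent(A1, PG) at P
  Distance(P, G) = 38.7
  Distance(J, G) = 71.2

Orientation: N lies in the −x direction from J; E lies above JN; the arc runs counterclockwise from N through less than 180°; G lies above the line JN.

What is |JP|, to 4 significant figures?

49.07

Checks: |EP| = 7.800 ✓; ∠(EP, PG) = 90.00° ✓; |PG| = 38.70 ✓; |JG| = 71.20 ✓.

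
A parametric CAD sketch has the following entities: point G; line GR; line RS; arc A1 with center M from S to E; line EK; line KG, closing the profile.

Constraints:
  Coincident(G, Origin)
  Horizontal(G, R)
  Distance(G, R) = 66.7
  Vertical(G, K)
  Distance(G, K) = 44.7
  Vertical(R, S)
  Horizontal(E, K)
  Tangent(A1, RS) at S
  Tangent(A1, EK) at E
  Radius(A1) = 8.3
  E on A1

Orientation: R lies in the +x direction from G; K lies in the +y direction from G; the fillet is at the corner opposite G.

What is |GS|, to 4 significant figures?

75.99

G is at the origin; G and R share the same y with |GR| = 66.7 and R on the +x side, so R = (66.70, 0.000). G and K share the same x with |GK| = 44.7 and K on the +y side, so K = (0.000, 44.70). The virtual corner opposite G is at (66.70, 44.70). A1 meets RS tangentially, so MS is at right angles to RS and tangency of A1 to EK means the radius ME is perpendicular to EK, with radius 8.3, so the center M sits 8.3 in from both sides at M = (58.40, 36.40). That places the tangent points at S = (66.70, 36.40) on RS and E = (58.40, 44.70) on EK. Then |GS| = |S − G| = 75.99.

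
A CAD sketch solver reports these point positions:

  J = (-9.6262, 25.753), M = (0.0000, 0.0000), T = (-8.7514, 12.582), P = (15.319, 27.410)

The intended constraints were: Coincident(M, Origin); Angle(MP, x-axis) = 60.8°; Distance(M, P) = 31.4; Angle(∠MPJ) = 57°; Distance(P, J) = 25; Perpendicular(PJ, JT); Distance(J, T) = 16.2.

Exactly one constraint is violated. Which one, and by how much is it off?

Distance(J, T) = 16.2 — off by 3.00.

M = (0.00, 0.00) ✓; MP at 60.80° ✓; |MP| = 31.40 ✓; ∠MPJ = 57.00° ✓; |PJ| = 25.00 ✓; ∠(PJ, JT) = 90.00° ✓; |JT| = 13.20 ✗.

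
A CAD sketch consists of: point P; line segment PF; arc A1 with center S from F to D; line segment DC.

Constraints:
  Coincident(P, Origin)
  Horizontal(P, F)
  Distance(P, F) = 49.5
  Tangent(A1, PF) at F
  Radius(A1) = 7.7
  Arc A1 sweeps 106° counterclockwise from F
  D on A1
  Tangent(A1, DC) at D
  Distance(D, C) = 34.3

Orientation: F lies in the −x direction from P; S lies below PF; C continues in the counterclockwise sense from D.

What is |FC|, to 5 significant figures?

42.843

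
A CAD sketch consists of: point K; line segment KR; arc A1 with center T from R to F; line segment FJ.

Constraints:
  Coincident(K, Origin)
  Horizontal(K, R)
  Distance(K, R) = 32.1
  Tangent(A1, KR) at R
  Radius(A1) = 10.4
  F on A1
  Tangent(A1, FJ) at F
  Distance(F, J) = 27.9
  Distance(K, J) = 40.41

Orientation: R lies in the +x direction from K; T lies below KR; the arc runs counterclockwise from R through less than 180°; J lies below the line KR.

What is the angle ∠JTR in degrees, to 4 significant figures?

150.8°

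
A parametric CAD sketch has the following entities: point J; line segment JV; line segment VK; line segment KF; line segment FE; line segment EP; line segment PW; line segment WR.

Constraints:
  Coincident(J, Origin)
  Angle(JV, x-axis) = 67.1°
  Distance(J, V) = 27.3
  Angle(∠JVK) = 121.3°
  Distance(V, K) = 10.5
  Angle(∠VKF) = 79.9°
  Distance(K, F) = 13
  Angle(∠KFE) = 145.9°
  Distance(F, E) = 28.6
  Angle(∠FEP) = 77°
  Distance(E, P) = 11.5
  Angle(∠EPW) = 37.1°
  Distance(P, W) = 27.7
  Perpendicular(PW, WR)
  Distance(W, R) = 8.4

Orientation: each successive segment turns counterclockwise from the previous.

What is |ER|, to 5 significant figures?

18.585

J is at the origin; JV runs at 67.1° with length 27.3, so V = (10.623, 25.148). ∠JVK = 121.3° gives VK at 125.80° from the x-axis; with |VK| = 10.5, K = (4.4810, 33.665). ∠VKF = 79.9° gives KF at -134.10° from the x-axis; with |KF| = 13.0, F = (-4.5658, 24.329). ∠KFE = 145.9° gives FE at -100.00° from the x-axis; with |FE| = 28.6, E = (-9.5322, -3.8366). ∠FEP = 77.0° gives EP at 3.0000° from the x-axis; with |EP| = 11.5, P = (1.9521, -3.2347). ∠EPW = 37.1° gives PW at 145.90° from the x-axis; with |PW| = 27.7, W = (-20.985, 12.295). PW is perpendicular to WR, so WR runs at -124.10°; with |WR| = 8.4, R = (-25.695, 5.3392). Then |ER| = |R − E| = 18.585.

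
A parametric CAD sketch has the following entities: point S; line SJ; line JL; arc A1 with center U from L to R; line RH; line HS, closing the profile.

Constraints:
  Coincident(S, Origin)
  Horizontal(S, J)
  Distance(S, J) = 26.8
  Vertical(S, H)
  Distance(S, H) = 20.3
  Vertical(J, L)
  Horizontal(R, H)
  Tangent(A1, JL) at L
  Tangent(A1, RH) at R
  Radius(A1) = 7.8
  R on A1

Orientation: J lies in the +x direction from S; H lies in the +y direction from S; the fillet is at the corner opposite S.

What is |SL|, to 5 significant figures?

29.572

The virtual corner opposite S is at (26.800, 20.300). The tangent condition forces UL to be normal to JL and since A1 is tangent to RH there, UR ⟂ RH, with radius 7.8, so the center U sits 7.8 in from both sides at U = (19.000, 12.500). That places the tangent points at L = (26.800, 12.500) on JL and R = (19.000, 20.300) on RH. Then |SL| = |L − S| = 29.572.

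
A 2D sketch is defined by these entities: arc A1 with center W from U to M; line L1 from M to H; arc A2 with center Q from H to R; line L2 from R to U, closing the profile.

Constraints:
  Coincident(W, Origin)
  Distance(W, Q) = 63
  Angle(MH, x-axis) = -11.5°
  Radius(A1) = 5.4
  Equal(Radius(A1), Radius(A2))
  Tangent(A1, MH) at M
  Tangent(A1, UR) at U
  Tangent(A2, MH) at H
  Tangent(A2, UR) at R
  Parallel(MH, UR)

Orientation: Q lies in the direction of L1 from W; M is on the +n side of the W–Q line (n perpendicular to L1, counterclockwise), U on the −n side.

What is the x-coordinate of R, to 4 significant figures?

60.66

The slot axis is L1's direction at -11.5°, so u = (cos -11.5°, sin -11.5°) = (0.9799, -0.1994) and n = (−sin -11.5°, cos -11.5°) = (0.1994, 0.9799). W is at the origin and Q lies 63.0 along u from W, so Q = 63.0·u = (61.74, -12.56). Tangency of A1 to both parallel lines with radius 5.4 puts M and U at W ± 5.4·n: M = (1.077, 5.292), U = (-1.077, -5.292). Equal radii place H and R the same way about Q: H = Q + 5.4·n = (62.81, -7.269), R = Q − 5.4·n = (60.66, -17.85). So R.x = 60.66.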